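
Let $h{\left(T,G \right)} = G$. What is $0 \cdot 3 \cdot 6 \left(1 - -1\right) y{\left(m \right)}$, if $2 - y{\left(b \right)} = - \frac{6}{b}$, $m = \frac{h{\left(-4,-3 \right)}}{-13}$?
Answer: $0$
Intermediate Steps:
$m = \frac{3}{13}$ ($m = - \frac{3}{-13} = \left(-3\right) \left(- \frac{1}{13}\right) = \frac{3}{13} \approx 0.23077$)
$y{\left(b \right)} = 2 + \frac{6}{b}$ ($y{\left(b \right)} = 2 - - \frac{6}{b} = 2 + \frac{6}{b}$)
$0 \cdot 3 \cdot 6 \left(1 - -1\right) y{\left(m \right)} = 0 \cdot 3 \cdot 6 \left(1 - -1\right) \left(2 + \frac{6}{\frac{3}{13}}\right) = 0 \cdot 18 \left(1 + 1\right) \left(2 + 6 \cdot \frac{13}{3}\right) = 0 \cdot 2 \left(2 + 26\right) = 0 \cdot 28 = 0$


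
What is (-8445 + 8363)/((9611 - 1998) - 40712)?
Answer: 82/33099 ≈ 0.0024774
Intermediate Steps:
(-8445 + 8363)/((9611 - 1998) - 40712) = -82/(7613 - 40712) = -82/(-33099) = -82*(-1/33099) = 82/33099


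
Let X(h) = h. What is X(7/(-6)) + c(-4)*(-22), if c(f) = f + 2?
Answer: 257/6 ≈ 42.833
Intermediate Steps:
c(f) = 2 + f
X(7/(-6)) + c(-4)*(-22) = 7/(-6) + (2 - 4)*(-22) = 7*(-1/6) - 2*(-22) = -7/6 + 44 = 257/6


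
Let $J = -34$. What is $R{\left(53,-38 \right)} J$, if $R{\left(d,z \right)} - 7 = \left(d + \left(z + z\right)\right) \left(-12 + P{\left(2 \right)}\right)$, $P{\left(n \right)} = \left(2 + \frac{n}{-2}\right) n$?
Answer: $-8058$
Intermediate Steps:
$P{\left(n \right)} = n \left(2 - \frac{n}{2}\right)$ ($P{\left(n \right)} = \left(2 + n \left(- \frac{1}{2}\right)\right) n = \left(2 - \frac{n}{2}\right) n = n \left(2 - \frac{n}{2}\right)$)
$R{\left(d,z \right)} = 7 - 20 z - 10 d$ ($R{\left(d,z \right)} = 7 + \left(d + \left(z + z\right)\right) \left(-12 + \frac{1}{2} \cdot 2 \left(4 - 2\right)\right) = 7 + \left(d + 2 z\right) \left(-12 + \frac{1}{2} \cdot 2 \left(4 - 2\right)\right) = 7 + \left(d + 2 z\right) \left(-12 + \frac{1}{2} \cdot 2 \cdot 2\right) = 7 + \left(d + 2 z\right) \left(-12 + 2\right) = 7 + \left(d + 2 z\right) \left(-10\right) = 7 - \left(10 d + 20 z\right) = 7 - 20 z - 10 d$)
$R{\left(53,-38 \right)} J = \left(7 - -760 - 530\right) \left(-34\right) = \left(7 + 760 - 530\right) \left(-34\right) = 237 \left(-34\right) = -8058$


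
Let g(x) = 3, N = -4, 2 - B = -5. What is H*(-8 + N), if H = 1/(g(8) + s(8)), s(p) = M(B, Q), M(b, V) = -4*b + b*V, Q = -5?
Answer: ⅕ ≈ 0.20000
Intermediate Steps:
B = 7 (B = 2 - 1*(-5) = 2 + 5 = 7)
M(b, V) = -4*b + V*b
s(p) = -63 (s(p) = 7*(-4 - 5) = 7*(-9) = -63)
H = -1/60 (H = 1/(3 - 63) = 1/(-60) = -1/60 ≈ -0.016667)
H*(-8 + N) = -(-8 - 4)/60 = -1/60*(-12) = ⅕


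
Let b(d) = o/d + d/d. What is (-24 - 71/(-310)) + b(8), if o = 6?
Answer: -13653/620 ≈ -22.021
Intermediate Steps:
b(d) = 1 + 6/d (b(d) = 6/d + d/d = 6/d + 1 = 1 + 6/d)
(-24 - 71/(-310)) + b(8) = (-24 - 71/(-310)) + (6 + 8)/8 = (-24 - 71*(-1/310)) + (⅛)*14 = (-24 + 71/310) + 7/4 = -7369/310 + 7/4 = -13653/620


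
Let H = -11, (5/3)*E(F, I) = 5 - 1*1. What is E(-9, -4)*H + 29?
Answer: 13/5 ≈ 2.6000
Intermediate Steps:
E(F, I) = 12/5 (E(F, I) = 3*(5 - 1*1)/5 = 3*(5 - 1)/5 = (⅗)*4 = 12/5)
E(-9, -4)*H + 29 = (12/5)*(-11) + 29 = -132/5 + 29 = 13/5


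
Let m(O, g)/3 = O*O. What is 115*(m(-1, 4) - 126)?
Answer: -14145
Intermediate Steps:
m(O, g) = 3*O**2 (m(O, g) = 3*(O*O) = 3*O**2)
115*(m(-1, 4) - 126) = 115*(3*(-1)**2 - 126) = 115*(3*1 - 126) = 115*(3 - 126) = 115*(-123) = -14145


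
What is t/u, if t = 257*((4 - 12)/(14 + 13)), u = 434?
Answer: -1028/5859 ≈ -0.17546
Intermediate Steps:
t = -2056/27 (t = 257*(-8/27) = -2056/27 ≈ -76.148)
t/u = -2056/27/434 = -2056/27*1/434 = -1028/5859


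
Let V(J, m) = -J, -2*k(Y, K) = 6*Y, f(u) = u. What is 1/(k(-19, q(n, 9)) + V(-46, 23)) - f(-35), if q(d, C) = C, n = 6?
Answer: 3606/103 ≈ 35.010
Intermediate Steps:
k(Y, K) = -3*Y
1/(k(-19, q(n, 9)) + V(-46, 23)) - f(-35) = 1/(-3*(-19) - 1*(-46)) - 1*(-35) = 1/(57 + 46) + 35 = 1/103 + 35 = 3606/103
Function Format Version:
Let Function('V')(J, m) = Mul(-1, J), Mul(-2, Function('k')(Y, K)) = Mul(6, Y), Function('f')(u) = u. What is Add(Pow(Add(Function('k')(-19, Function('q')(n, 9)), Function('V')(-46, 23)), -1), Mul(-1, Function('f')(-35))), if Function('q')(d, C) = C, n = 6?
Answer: Rational(3606, 103) ≈ 35.010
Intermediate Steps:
Function('k')(Y, K) = Mul(-3, Y) (Function('k')(Y, K) = Mul(Rational(-1, 2), Mul(6, Y)) = Mul(-3, Y))
Add(Pow(Add(Function('k')(-19, Function('q')(n, 9)), Function('V')(-46, 23)), -1), Mul(-1, Function('f')(-35))) = Add(Pow(Add(Mul(-3, -19), Mul(-1, -46)), -1), Mul(-1, -35)) = Add(Pow(Add(57, 46), -1), 35) = Add(Pow(103, -1), 35) = Add(Rational(1, 103), 35) = Rational(3606, 103)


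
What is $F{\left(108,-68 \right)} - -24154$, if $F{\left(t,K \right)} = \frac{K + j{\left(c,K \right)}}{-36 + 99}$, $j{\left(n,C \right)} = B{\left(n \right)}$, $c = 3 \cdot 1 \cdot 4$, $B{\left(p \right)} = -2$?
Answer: $\frac{217376}{9} \approx 24153.0$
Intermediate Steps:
$c = 12$ ($c = 3 \cdot 4 = 12$)
$j{\left(n,C \right)} = -2$
$F{\left(t,K \right)} = - \frac{2}{63} + \frac{K}{63}$ ($F{\left(t,K \right)} = \frac{K - 2}{-36 + 99} = \frac{-2 + K}{63} = \left(-2 + K\right) \frac{1}{63} = - \frac{2}{63} + \frac{K}{63}$)
$F{\left(108,-68 \right)} - -24154 = \left(- \frac{2}{63} + \frac{1}{63} \left(-68\right)\right) - -24154 = \left(- \frac{2}{63} - \frac{68}{63}\right) + 24154 = - \frac{10}{9} + 24154 = \frac{217376}{9}$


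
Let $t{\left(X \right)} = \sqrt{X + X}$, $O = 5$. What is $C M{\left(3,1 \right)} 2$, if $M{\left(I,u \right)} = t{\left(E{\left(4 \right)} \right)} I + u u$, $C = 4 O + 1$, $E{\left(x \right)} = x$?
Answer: $42 + 252 \sqrt{2} \approx 398.38$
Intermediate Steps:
$t{\left(X \right)} = \sqrt{2} \sqrt{X}$ ($t{\left(X \right)} = \sqrt{2 X} = \sqrt{2} \sqrt{X}$)
$C = 21$ ($C = 4 \cdot 5 + 1 = 20 + 1 = 21$)
$M{\left(I,u \right)} = u^{2} + 2 I \sqrt{2}$ ($M{\left(I,u \right)} = \sqrt{2} \sqrt{4} I + u u = \sqrt{2} \cdot 2 I + u^{2} = 2 \sqrt{2} I + u^{2} = 2 I \sqrt{2} + u^{2} = u^{2} + 2 I \sqrt{2}$)
$C M{\left(3,1 \right)} 2 = 21 \left(1^{2} + 2 \cdot 3 \sqrt{2}\right) 2 = 21 \left(1 + 6 \sqrt{2}\right) 2 = \left(21 + 126 \sqrt{2}\right) 2 = 42 + 252 \sqrt{2}$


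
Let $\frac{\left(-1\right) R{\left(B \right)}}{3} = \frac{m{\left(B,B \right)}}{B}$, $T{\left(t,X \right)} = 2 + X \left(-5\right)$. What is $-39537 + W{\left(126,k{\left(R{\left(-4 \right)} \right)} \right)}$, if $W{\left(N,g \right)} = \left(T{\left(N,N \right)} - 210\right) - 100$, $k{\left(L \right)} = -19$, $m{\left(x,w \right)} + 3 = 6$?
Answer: $-40475$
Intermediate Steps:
$m{\left(x,w \right)} = 3$ ($m{\left(x,w \right)} = -3 + 6 = 3$)
$T{\left(t,X \right)} = 2 - 5 X$
$R{\left(B \right)} = - \frac{9}{B}$ ($R{\left(B \right)} = - 3 \frac{3}{B} = - \frac{9}{B}$)
$W{\left(N,g \right)} = -308 - 5 N$ ($W{\left(N,g \right)} = \left(\left(2 - 5 N\right) - 210\right) - 100 = \left(-208 - 5 N\right) - 100 = -308 - 5 N$)
$-39537 + W{\left(126,k{\left(R{\left(-4 \right)} \right)} \right)} = -39537 - 938 = -40475$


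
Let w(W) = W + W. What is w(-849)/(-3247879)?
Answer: 1698/3247879 ≈ 0.00052280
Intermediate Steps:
w(W) = 2*W
w(-849)/(-3247879) = (2*(-849))/(-3247879) = -1698*(-1/3247879) = 1698/3247879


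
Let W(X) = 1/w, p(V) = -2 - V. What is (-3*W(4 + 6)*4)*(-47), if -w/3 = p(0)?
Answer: 94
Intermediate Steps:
w = 6 (w = -3*(-2 - 1*0) = -3*(-2 + 0) = -3*(-2) = 6)
W(X) = 1/6
(-3*W(4 + 6)*4)*(-47) = (-3*1/6*4)*(-47) = -1/2*4*(-47) = -2*(-47) = 94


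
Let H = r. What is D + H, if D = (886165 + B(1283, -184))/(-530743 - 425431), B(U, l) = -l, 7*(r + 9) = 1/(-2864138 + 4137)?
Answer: -190028205699579/19142610173218 ≈ -9.9270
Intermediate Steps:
r = -180180064/20020007 (r = -9 + 1/(7*(-2864138 + 4137)) = -9 + (⅐)/(-2860001) = -9 + (⅐)*(-1/2860001) = -9 - 1/20020007 = -180180064/20020007 ≈ -9.0000)
H = -180180064/20020007 ≈ -9.0000
D = -886349/956174 (D = (886165 - 1*(-184))/(-530743 - 425431) = (886165 + 184)/(-956174) = 886349*(-1/956174) = -886349/956174 ≈ -0.92697)
D + H = -886349/956174 - 180180064/20020007 = -190028205699579/19142610173218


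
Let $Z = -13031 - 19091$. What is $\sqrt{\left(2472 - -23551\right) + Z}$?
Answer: $i \sqrt{6099} \approx 78.096 i$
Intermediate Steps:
$Z = -32122$ ($Z = -13031 - 19091 = -32122$)
$\sqrt{\left(2472 - -23551\right) + Z} = \sqrt{\left(2472 - -23551\right) - 32122} = \sqrt{\left(2472 + 23551\right) - 32122} = \sqrt{26023 - 32122} = \sqrt{-6099} = i \sqrt{6099}$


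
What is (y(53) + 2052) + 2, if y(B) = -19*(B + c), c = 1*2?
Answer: 1009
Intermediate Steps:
c = 2
y(B) = -38 - 19*B (y(B) = -19*(B + 2) = -19*(2 + B) = -38 - 19*B)
(y(53) + 2052) + 2 = ((-38 - 19*53) + 2052) + 2 = ((-38 - 1007) + 2052) + 2 = (-1045 + 2052) + 2 = 1007 + 2 = 1009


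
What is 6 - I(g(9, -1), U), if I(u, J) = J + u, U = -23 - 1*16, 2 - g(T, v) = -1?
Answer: 42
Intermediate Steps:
g(T, v) = 3 (g(T, v) = 2 - 1*(-1) = 2 + 1 = 3)
U = -39 (U = -23 - 16 = -39)
6 - I(g(9, -1), U) = 6 - (-39 + 3) = 6 - 1*(-36) = 6 + 36 = 42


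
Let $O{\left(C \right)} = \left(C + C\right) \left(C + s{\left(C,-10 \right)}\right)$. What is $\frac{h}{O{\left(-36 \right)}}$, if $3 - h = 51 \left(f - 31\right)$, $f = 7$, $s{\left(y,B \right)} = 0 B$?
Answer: $\frac{409}{864} \approx 0.47338$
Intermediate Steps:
$s{\left(y,B \right)} = 0$
$O{\left(C \right)} = 2 C^{2}$ ($O{\left(C \right)} = \left(C + C\right) \left(C + 0\right) = 2 C C = 2 C^{2}$)
$h = 1227$ ($h = 3 - 51 \left(7 - 31\right) = 3 - 51 \left(-24\right) = 3 - -1224 = 3 + 1224 = 1227$)
$\frac{h}{O{\left(-36 \right)}} = \frac{1227}{2 \left(-36\right)^{2}} = \frac{1227}{2 \cdot 1296} = \frac{1227}{2592} = 1227 \cdot \frac{1}{2592} = \frac{409}{864}$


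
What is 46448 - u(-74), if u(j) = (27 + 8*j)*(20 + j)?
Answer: 15938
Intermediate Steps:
u(j) = (20 + j)*(27 + 8*j)
46448 - u(-74) = 46448 - (540 + 8*(-74)² + 187*(-74)) = 46448 - (540 + 8*5476 - 13838) = 46448 - (540 + 43808 - 13838) = 46448 - 1*30510 = 46448 - 30510 = 15938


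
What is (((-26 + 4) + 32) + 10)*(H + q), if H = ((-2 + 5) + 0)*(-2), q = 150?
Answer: 2880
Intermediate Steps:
H = -6 (H = (3 + 0)*(-2) = 3*(-2) = -6)
(((-26 + 4) + 32) + 10)*(H + q) = (((-26 + 4) + 32) + 10)*(-6 + 150) = ((-22 + 32) + 10)*144 = (10 + 10)*144 = 20*144 = 2880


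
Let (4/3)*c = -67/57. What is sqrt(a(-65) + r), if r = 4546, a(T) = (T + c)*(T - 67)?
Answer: sqrt(4780495)/19 ≈ 115.08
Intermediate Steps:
c = -67/76 (c = 3*(-67/57)/4 = 3*(-67*1/57)/4 = (3/4)*(-67/57) = -67/76 ≈ -0.88158)
a(T) = (-67 + T)*(-67/76 + T) (a(T) = (T - 67/76)*(T - 67) = (-67/76 + T)*(-67 + T) = (-67 + T)*(-67/76 + T))
sqrt(a(-65) + r) = sqrt((4489/76 + (-65)**2 - 5159/76*(-65)) + 4546) = sqrt((4489/76 + 4225 + 335335/76) + 4546) = sqrt(165231/19 + 4546) = sqrt(251605/19) = sqrt(4780495)/19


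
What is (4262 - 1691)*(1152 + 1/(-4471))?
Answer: 13242169461/4471 ≈ 2.9618e+6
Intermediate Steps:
(4262 - 1691)*(1152 + 1/(-4471)) = 2571*(1152 - 1/4471) = 2571*(5150591/4471) = 13242169461/4471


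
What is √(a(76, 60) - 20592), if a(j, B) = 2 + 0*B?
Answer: I*√20590 ≈ 143.49*I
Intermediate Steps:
a(j, B) = 2 (a(j, B) = 2 + 0 = 2)
√(a(76, 60) - 20592) = √(2 - 20592) = √(-20590) = I*√20590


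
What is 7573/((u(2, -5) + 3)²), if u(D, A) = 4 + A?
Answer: 7573/4 ≈ 1893.3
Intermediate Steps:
7573/((u(2, -5) + 3)²) = 7573/(((4 - 5) + 3)²) = 7573/((-1 + 3)²) = 7573/(2²) = 7573/4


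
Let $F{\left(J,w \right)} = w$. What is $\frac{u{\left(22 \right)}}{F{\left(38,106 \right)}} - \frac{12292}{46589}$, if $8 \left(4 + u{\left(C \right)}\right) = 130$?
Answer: $- \frac{2928947}{19753736} \approx -0.14827$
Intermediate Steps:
$u{\left(C \right)} = \frac{49}{4}$ ($u{\left(C \right)} = -4 + \frac{1}{8} \cdot 130 = -4 + \frac{65}{4} = \frac{49}{4}$)
$\frac{u{\left(22 \right)}}{F{\left(38,106 \right)}} - \frac{12292}{46589} = \frac{49}{4 \cdot 106} - \frac{12292}{46589} = \frac{49}{4} \cdot \frac{1}{106} - \frac{12292}{46589} = \frac{49}{424} - \frac{12292}{46589} = - \frac{2928947}{19753736}$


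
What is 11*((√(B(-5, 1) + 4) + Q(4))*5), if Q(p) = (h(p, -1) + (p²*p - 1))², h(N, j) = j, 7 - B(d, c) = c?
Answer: 211420 + 55*√10 ≈ 2.1159e+5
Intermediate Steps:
B(d, c) = 7 - c
Q(p) = (-2 + p³)² (Q(p) = (-1 + (p²*p - 1))² = (-1 + (p³ - 1))² = (-1 + (-1 + p³))² = (-2 + p³)²)
11*((√(B(-5, 1) + 4) + Q(4))*5) = 11*((√((7 - 1*1) + 4) + (-2 + 4³)²)*5) = 11*((√((7 - 1) + 4) + (-2 + 64)²)*5) = 11*((√(6 + 4) + 62²)*5) = 11*((√10 + 3844)*5) = 11*((3844 + √10)*5) = 11*(19220 + 5*√10) = 211420 + 55*√10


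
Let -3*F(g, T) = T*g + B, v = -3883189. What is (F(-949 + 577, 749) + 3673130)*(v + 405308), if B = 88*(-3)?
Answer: -13098026766814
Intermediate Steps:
B = -264
F(g, T) = 88 - T*g/3 (F(g, T) = -(T*g - 264)/3 = -(-264 + T*g)/3 = 88 - T*g/3)
(F(-949 + 577, 749) + 3673130)*(v + 405308) = ((88 - 1/3*749*(-949 + 577)) + 3673130)*(-3883189 + 405308) = ((88 - 1/3*749*(-372)) + 3673130)*(-3477881) = ((88 + 92876) + 3673130)*(-3477881) = (92964 + 3673130)*(-3477881) = 3766094*(-3477881) = -13098026766814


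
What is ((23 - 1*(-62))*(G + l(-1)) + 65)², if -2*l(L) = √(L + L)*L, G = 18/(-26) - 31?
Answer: 2334640225/338 - 2904875*I*√2/13 ≈ 6.9072e+6 - 3.1601e+5*I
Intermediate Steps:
G = -412/13 (G = 18*(-1/26) - 31 = -9/13 - 31 = -412/13 ≈ -31.692)
l(L) = -√2*L^(3/2)/2 (l(L) = -√(L + L)*L/2 = -√(2*L)*L/2 = -√2*√L*L/2 = -√2*L^(3/2)/2)
((23 - 1*(-62))*(G + l(-1)) + 65)² = ((23 - 1*(-62))*(-412/13 - √2*(-1)^(3/2)/2) + 65)² = ((23 + 62)*(-412/13 - √2*(-I)/2) + 65)² = (85*(-412/13 + I*√2/2) + 65)² = ((-35020/13 + 85*I*√2/2) + 65)² = (-34175/13 + 85*I*√2/2)²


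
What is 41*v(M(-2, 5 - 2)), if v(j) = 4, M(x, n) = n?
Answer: 164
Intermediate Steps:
41*v(M(-2, 5 - 2)) = 41*4 = 164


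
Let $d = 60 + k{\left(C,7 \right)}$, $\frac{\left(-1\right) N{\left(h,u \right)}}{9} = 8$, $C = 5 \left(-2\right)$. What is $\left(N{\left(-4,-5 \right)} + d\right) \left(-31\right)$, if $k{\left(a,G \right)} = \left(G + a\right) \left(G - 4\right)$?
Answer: $651$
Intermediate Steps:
$C = -10$
$N{\left(h,u \right)} = -72$ ($N{\left(h,u \right)} = \left(-9\right) 8 = -72$)
$k{\left(a,G \right)} = \left(-4 + G\right) \left(G + a\right)$ ($k{\left(a,G \right)} = \left(G + a\right) \left(-4 + G\right) = \left(-4 + G\right) \left(G + a\right)$)
$d = 51$ ($d = 60 + \left(7^{2} - 28 - -40 + 7 \left(-10\right)\right) = 60 + \left(49 - 28 + 40 - 70\right) = 60 - 9 = 51$)
$\left(N{\left(-4,-5 \right)} + d\right) \left(-31\right) = \left(-72 + 51\right) \left(-31\right) = \left(-21\right) \left(-31\right) = 651$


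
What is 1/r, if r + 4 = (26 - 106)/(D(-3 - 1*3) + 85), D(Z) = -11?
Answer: -37/188 ≈ -0.19681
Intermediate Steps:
r = -188/37 (r = -4 + (26 - 106)/(-11 + 85) = -4 - 80/74 = -4 - 80*1/74 = -4 - 40/37 = -188/37 ≈ -5.0811)
1/r = 1/(-188/37) = -37/188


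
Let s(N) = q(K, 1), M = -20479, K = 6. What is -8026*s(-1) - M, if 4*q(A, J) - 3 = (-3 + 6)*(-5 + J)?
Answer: 77075/2 ≈ 38538.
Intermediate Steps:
q(A, J) = -3 + 3*J/4 (q(A, J) = 3/4 + ((-3 + 6)*(-5 + J))/4 = 3/4 + (3*(-5 + J))/4 = 3/4 + (-15 + 3*J)/4 = 3/4 + (-15/4 + 3*J/4) = -3 + 3*J/4)
s(N) = -9/4 (s(N) = -3 + (3/4)*1 = -3 + 3/4 = -9/4)
-8026*s(-1) - M = -8026*(-9/4) - 1*(-20479) = 36117/2 + 20479 = 77075/2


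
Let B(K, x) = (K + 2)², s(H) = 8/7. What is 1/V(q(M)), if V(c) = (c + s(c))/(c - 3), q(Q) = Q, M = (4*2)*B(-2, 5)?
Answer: -21/8 ≈ -2.6250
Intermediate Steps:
s(H) = 8/7 (s(H) = 8*(⅐) = 8/7)
B(K, x) = (2 + K)²
M = 0 (M = (4*2)*(2 - 2)² = 8*0² = 8*0 = 0)
V(c) = (8/7 + c)/(-3 + c) (V(c) = (c + 8/7)/(c - 3) = (8/7 + c)/(-3 + c))
1/V(q(M)) = 1/((8/7 + 0)/(-3 + 0)) = 1/((8/7)/(-3)) = 1/(-⅓*8/7) = 1/(-8/21) = -21/8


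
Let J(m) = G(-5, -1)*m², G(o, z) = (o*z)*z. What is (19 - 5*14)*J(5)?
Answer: 6375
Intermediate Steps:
G(o, z) = o*z²
J(m) = -5*m² (J(m) = (-5*(-1)²)*m² = (-5*1)*m² = -5*m²)
(19 - 5*14)*J(5) = (19 - 5*14)*(-5*5²) = (19 - 70)*(-5*25) = -51*(-125) = 6375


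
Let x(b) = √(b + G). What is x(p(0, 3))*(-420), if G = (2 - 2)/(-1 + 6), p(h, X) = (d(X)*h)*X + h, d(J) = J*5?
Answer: 0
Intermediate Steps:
d(J) = 5*J
p(h, X) = h + 5*h*X² (p(h, X) = ((5*X)*h)*X + h = (5*X*h)*X + h = 5*h*X² + h = h + 5*h*X²)
G = 0 (G = 0/5 = 0*(⅕) = 0)
x(b) = √b (x(b) = √(b + 0) = √b)
x(p(0, 3))*(-420) = √(0*(1 + 5*3²))*(-420) = √(0*(1 + 5*9))*(-420) = √(0*(1 + 45))*(-420) = √(0*46)*(-420) = √0*(-420) = 0*(-420) = 0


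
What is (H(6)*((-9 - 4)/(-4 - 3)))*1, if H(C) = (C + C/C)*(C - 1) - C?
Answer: 377/7 ≈ 53.857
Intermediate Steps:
H(C) = -C + (1 + C)*(-1 + C) (H(C) = (C + 1)*(-1 + C) - C = (1 + C)*(-1 + C) - C = -C + (1 + C)*(-1 + C))
(H(6)*((-9 - 4)/(-4 - 3)))*1 = ((-1 + 6**2 - 1*6)*((-9 - 4)/(-4 - 3)))*1 = ((-1 + 36 - 6)*(-13/(-7)))*1 = (29*(-13*(-1/7)))*1 = (29*(13/7))*1 = (377/7)*1 = 377/7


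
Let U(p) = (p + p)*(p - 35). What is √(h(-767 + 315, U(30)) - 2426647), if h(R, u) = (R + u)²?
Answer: I*√1861143 ≈ 1364.2*I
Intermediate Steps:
U(p) = 2*p*(-35 + p) (U(p) = (2*p)*(-35 + p) = 2*p*(-35 + p))
√(h(-767 + 315, U(30)) - 2426647) = √(((-767 + 315) + 2*30*(-35 + 30))² - 2426647) = √((-452 + 2*30*(-5))² - 2426647) = √((-452 - 300)² - 2426647) = √((-752)² - 2426647) = √(565504 - 2426647) = √(-1861143) = I*√1861143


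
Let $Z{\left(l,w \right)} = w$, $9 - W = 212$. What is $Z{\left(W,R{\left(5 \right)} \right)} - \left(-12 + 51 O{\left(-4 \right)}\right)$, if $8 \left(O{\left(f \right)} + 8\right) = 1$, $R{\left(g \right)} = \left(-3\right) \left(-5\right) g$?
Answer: $\frac{3909}{8} \approx 488.63$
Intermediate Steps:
$W = -203$ ($W = 9 - 212 = -203$)
$R{\left(g \right)} = 15 g$
$O{\left(f \right)} = - \frac{63}{8}$ ($O{\left(f \right)} = -8 + \frac{1}{8} \cdot 1 = -8 + \frac{1}{8} = - \frac{63}{8}$)
$Z{\left(W,R{\left(5 \right)} \right)} - \left(-12 + 51 O{\left(-4 \right)}\right) = 15 \cdot 5 + \left(12 - - \frac{3213}{8}\right) = 75 + \left(12 + \frac{3213}{8}\right) = 75 + \frac{3309}{8} = \frac{3909}{8}$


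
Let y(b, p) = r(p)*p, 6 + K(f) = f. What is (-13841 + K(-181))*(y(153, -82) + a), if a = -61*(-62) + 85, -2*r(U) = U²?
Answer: -3921541428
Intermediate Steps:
r(U) = -U²/2
K(f) = -6 + f
y(b, p) = -p³/2 (y(b, p) = (-p²/2)*p = -p³/2)
a = 3867 (a = 3782 + 85 = 3867)
(-13841 + K(-181))*(y(153, -82) + a) = (-13841 + (-6 - 181))*(-½*(-82)³ + 3867) = (-13841 - 187)*(-½*(-551368) + 3867) = -14028*(275684 + 3867) = -14028*279551 = -3921541428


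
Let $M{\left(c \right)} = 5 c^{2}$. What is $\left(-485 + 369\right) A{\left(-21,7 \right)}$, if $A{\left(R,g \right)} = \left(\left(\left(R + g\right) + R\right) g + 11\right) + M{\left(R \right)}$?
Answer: $-228636$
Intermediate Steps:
$A{\left(R,g \right)} = 11 + 5 R^{2} + g \left(g + 2 R\right)$ ($A{\left(R,g \right)} = \left(\left(\left(R + g\right) + R\right) g + 11\right) + 5 R^{2} = \left(\left(g + 2 R\right) g + 11\right) + 5 R^{2} = \left(g \left(g + 2 R\right) + 11\right) + 5 R^{2} = \left(11 + g \left(g + 2 R\right)\right) + 5 R^{2} = 11 + 5 R^{2} + g \left(g + 2 R\right)$)
$\left(-485 + 369\right) A{\left(-21,7 \right)} = \left(-485 + 369\right) \left(11 + 7^{2} + 5 \left(-21\right)^{2} + 2 \left(-21\right) 7\right) = - 116 \left(11 + 49 + 5 \cdot 441 - 294\right) = - 116 \left(11 + 49 + 2205 - 294\right) = \left(-116\right) 1971 = -228636$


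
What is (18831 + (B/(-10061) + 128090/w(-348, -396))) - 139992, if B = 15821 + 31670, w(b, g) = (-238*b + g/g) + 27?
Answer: -50499651016167/416786986 ≈ -1.2116e+5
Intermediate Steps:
w(b, g) = 28 - 238*b (w(b, g) = (-238*b + 1) + 27 = (1 - 238*b) + 27 = 28 - 238*b)
B = 47491
(18831 + (B/(-10061) + 128090/w(-348, -396))) - 139992 = (18831 + (47491/(-10061) + 128090/(28 - 238*(-348)))) - 139992 = (18831 + (47491*(-1/10061) + 128090/(28 + 82824))) - 139992 = (18831 + (-47491/10061 + 128090/82852)) - 139992 = (18831 + (-47491/10061 + 128090*(1/82852))) - 139992 = (18831 + (-47491/10061 + 64045/41426)) - 139992 = (18831 - 1323005421/416786986) - 139992 = 7847192727945/416786986 - 139992 = -50499651016167/416786986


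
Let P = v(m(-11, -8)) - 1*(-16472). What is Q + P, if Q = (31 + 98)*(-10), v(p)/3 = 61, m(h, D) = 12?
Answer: 15365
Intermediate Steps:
v(p) = 183 (v(p) = 3*61 = 183)
Q = -1290 (Q = 129*(-10) = -1290)
P = 16655 (P = 183 - 1*(-16472) = 183 + 16472 = 16655)
Q + P = -1290 + 16655 = 15365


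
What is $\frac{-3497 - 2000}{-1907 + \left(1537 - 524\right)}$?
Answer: $\frac{5497}{894} \approx 6.1488$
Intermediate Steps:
$\frac{-3497 - 2000}{-1907 + \left(1537 - 524\right)} = - \frac{5497}{-1907 + 1013} = - \frac{5497}{-894} = \left(-5497\right) \left(- \frac{1}{894}\right) = \frac{5497}{894}$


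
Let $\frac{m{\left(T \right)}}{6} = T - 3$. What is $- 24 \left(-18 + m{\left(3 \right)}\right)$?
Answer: $432$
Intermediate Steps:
$m{\left(T \right)} = -18 + 6 T$ ($m{\left(T \right)} = 6 \left(T - 3\right) = 6 \left(-3 + T\right) = -18 + 6 T$)
$- 24 \left(-18 + m{\left(3 \right)}\right) = - 24 \left(-18 + \left(-18 + 6 \cdot 3\right)\right) = - 24 \left(-18 + \left(-18 + 18\right)\right) = - 24 \left(-18 + 0\right) = \left(-24\right) \left(-18\right) = 432$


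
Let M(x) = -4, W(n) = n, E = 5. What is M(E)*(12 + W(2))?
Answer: -56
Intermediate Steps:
M(E)*(12 + W(2)) = -4*(12 + 2) = -4*14 = -56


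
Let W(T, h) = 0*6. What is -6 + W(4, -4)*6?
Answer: -6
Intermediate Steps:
W(T, h) = 0
-6 + W(4, -4)*6 = -6 + 0*6 = -6 + 0 = -6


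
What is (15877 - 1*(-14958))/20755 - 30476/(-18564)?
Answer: 8606788/2752113 ≈ 3.1273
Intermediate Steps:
(15877 - 1*(-14958))/20755 - 30476/(-18564) = (15877 + 14958)*(1/20755) - 30476*(-1/18564) = 30835*(1/20755) + 7619/4641 = 881/593 + 7619/4641 = 8606788/2752113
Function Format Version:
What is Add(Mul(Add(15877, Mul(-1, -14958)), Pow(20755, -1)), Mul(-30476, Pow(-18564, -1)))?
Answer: Rational(8606788, 2752113) ≈ 3.1273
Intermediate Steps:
Add(Mul(Add(15877, Mul(-1, -14958)), Pow(20755, -1)), Mul(-30476, Pow(-18564, -1))) = Add(Mul(Add(15877, 14958), Rational(1, 20755)), Mul(-30476, Rational(-1, 18564))) = Add(Mul(30835, Rational(1, 20755)), Rational(7619, 4641)) = Add(Rational(881, 593), Rational(7619, 4641)) = Rational(8606788, 2752113)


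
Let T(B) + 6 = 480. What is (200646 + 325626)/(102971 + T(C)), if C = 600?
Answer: 526272/103445 ≈ 5.0875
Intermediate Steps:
T(B) = 474 (T(B) = -6 + 480 = 474)
(200646 + 325626)/(102971 + T(C)) = (200646 + 325626)/(102971 + 474) = 526272/103445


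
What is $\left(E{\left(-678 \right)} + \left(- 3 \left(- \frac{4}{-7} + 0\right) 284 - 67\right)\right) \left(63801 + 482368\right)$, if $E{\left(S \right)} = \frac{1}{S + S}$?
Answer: $- \frac{2871330044011}{9492} \approx -3.025 \cdot 10^{8}$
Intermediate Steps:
$E{\left(S \right)} = \frac{1}{2 S}$
$\left(E{\left(-678 \right)} + \left(- 3 \left(- \frac{4}{-7} + 0\right) 284 - 67\right)\right) \left(63801 + 482368\right) = \left(\frac{1}{2 \left(-678\right)} + \left(- 3 \left(- \frac{4}{-7} + 0\right) 284 - 67\right)\right) \left(63801 + 482368\right) = \left(\frac{1}{2} \left(- \frac{1}{678}\right) + \left(- 3 \left(\left(-4\right) \left(- \frac{1}{7}\right) + 0\right) 284 - 67\right)\right) 546169 = \left(- \frac{1}{1356} + \left(- 3 \left(\frac{4}{7} + 0\right) 284 - 67\right)\right) 546169 = \left(- \frac{1}{1356} + \left(\left(-3\right) \frac{4}{7} \cdot 284 - 67\right)\right) 546169 = \left(- \frac{1}{1356} - \frac{3877}{7}\right) 546169 = \left(- \frac{5257219}{9492}\right) 546169 = - \frac{2871330044011}{9492}$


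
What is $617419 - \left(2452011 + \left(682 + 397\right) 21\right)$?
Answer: $-1857251$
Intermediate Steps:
$617419 - \left(2452011 + \left(682 + 397\right) 21\right) = 617419 - \left(2452011 + 1079 \cdot 21\right) = 617419 - 2474670 = -1857251$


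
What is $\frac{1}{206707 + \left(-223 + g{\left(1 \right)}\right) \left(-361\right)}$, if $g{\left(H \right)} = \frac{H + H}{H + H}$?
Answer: $\frac{1}{286849} \approx 3.4862 \cdot 10^{-6}$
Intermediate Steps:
$g{\left(H \right)} = 1$ ($g{\left(H \right)} = \frac{2 H}{2 H} = 2 H \frac{1}{2 H} = 1$)
$\frac{1}{206707 + \left(-223 + g{\left(1 \right)}\right) \left(-361\right)} = \frac{1}{206707 + \left(-223 + 1\right) \left(-361\right)} = \frac{1}{206707 - -80142} = \frac{1}{206707 + 80142} = \frac{1}{286849}$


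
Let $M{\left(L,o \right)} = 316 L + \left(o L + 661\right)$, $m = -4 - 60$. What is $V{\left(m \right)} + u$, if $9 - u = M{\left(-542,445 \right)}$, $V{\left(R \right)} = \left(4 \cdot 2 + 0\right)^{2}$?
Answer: $411874$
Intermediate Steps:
$m = -64$ ($m = -4 - 60 = -64$)
$V{\left(R \right)} = 64$ ($V{\left(R \right)} = \left(8 + 0\right)^{2} = 8^{2} = 64$)
$M{\left(L,o \right)} = 661 + 316 L + L o$ ($M{\left(L,o \right)} = 316 L + \left(L o + 661\right) = 316 L + \left(661 + L o\right) = 661 + 316 L + L o$)
$u = 411810$ ($u = 9 - \left(661 + 316 \left(-542\right) - 241190\right) = 9 - \left(661 - 171272 - 241190\right) = 9 - -411801 = 9 + 411801 = 411810$)
$V{\left(m \right)} + u = 64 + 411810 = 411874$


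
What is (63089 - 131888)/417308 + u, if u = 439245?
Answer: 183300383661/417308 ≈ 4.3925e+5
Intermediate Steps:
(63089 - 131888)/417308 + u = (63089 - 131888)/417308 + 439245 = -68799*1/417308 + 439245 = -68799/417308 + 439245 = 183300383661/417308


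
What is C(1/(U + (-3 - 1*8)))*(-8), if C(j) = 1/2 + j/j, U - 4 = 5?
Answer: -12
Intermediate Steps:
U = 9 (U = 4 + 5 = 9)
C(j) = 3/2 (C(j) = 1*(½) + 1 = ½ + 1 = 3/2)
C(1/(U + (-3 - 1*8)))*(-8) = (3/2)*(-8) = -12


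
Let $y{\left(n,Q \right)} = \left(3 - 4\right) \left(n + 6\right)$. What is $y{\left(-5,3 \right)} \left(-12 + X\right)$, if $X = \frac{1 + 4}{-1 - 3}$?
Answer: $\frac{53}{4} \approx 13.25$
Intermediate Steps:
$X = - \frac{5}{4}$ ($X = \frac{5}{-4} = 5 \left(- \frac{1}{4}\right) = - \frac{5}{4} \approx -1.25$)
$y{\left(n,Q \right)} = -6 - n$ ($y{\left(n,Q \right)} = - (6 + n) = -6 - n$)
$y{\left(-5,3 \right)} \left(-12 + X\right) = \left(-6 - -5\right) \left(-12 - \frac{5}{4}\right) = \left(-6 + 5\right) \left(- \frac{53}{4}\right) = \left(-1\right) \left(- \frac{53}{4}\right) = \frac{53}{4}$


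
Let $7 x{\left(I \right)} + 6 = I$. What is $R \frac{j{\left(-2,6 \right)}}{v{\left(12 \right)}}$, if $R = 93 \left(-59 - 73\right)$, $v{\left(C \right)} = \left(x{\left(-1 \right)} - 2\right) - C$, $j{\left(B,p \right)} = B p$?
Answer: $- \frac{49104}{5} \approx -9820.8$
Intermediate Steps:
$x{\left(I \right)} = - \frac{6}{7} + \frac{I}{7}$
$v{\left(C \right)} = -3 - C$ ($v{\left(C \right)} = \left(\left(- \frac{6}{7} + \frac{1}{7} \left(-1\right)\right) - 2\right) - C = \left(\left(- \frac{6}{7} - \frac{1}{7}\right) - 2\right) - C = \left(-1 - 2\right) - C = -3 - C$)
$R = -12276$ ($R = 93 \left(-132\right) = -12276$)
$R \frac{j{\left(-2,6 \right)}}{v{\left(12 \right)}} = - 12276 \frac{\left(-2\right) 6}{-3 - 12} = - 12276 \left(- \frac{12}{-3 - 12}\right) = - 12276 \left(- \frac{12}{-15}\right) = - 12276 \left(\left(-12\right) \left(- \frac{1}{15}\right)\right) = \left(-12276\right) \frac{4}{5} = - \frac{49104}{5}$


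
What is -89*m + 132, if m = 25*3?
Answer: -6543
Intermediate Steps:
m = 75
-89*m + 132 = -89*75 + 132 = -6675 + 132 = -6543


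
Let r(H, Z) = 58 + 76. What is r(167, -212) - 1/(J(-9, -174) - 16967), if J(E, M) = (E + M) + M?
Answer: 2321417/17324 ≈ 134.00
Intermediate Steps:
r(H, Z) = 134
J(E, M) = E + 2*M
r(167, -212) - 1/(J(-9, -174) - 16967) = 134 - 1/((-9 + 2*(-174)) - 16967) = 134 - 1/((-9 - 348) - 16967) = 134 - 1/(-357 - 16967) = 134 - 1/(-17324) = 134 - 1*(-1/17324) = 134 + 1/17324 = 2321417/17324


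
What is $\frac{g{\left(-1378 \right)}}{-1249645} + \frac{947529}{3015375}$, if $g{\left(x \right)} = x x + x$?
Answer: $- \frac{1617688869}{1343368375} \approx -1.2042$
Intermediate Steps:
$g{\left(x \right)} = x + x^{2}$ ($g{\left(x \right)} = x^{2} + x = x + x^{2}$)
$\frac{g{\left(-1378 \right)}}{-1249645} + \frac{947529}{3015375} = \frac{\left(-1378\right) \left(1 - 1378\right)}{-1249645} + \frac{947529}{3015375} = \left(-1378\right) \left(-1377\right) \left(- \frac{1}{1249645}\right) + 947529 \cdot \frac{1}{3015375} = 1897506 \left(- \frac{1}{1249645}\right) + \frac{1689}{5375} = - \frac{1897506}{1249645} + \frac{1689}{5375} = - \frac{1617688869}{1343368375}$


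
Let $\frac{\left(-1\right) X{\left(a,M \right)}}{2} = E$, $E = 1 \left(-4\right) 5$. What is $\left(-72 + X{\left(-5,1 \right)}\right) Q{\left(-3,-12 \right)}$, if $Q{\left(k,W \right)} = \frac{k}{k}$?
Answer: $-32$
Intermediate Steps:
$E = -20$ ($E = \left(-4\right) 5 = -20$)
$Q{\left(k,W \right)} = 1$
$X{\left(a,M \right)} = 40$ ($X{\left(a,M \right)} = \left(-2\right) \left(-20\right) = 40$)
$\left(-72 + X{\left(-5,1 \right)}\right) Q{\left(-3,-12 \right)} = \left(-72 + 40\right) 1 = \left(-32\right) 1 = -32$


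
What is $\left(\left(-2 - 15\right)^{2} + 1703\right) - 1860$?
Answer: $132$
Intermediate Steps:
$\left(\left(-2 - 15\right)^{2} + 1703\right) - 1860 = \left(\left(-17\right)^{2} + 1703\right) - 1860 = \left(289 + 1703\right) - 1860 = 1992 - 1860 = 132$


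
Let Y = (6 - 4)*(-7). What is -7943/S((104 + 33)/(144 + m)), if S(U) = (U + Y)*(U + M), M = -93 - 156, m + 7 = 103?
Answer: -457516800/192164929 ≈ -2.3809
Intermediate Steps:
m = 96 (m = -7 + 103 = 96)
Y = -14 (Y = 2*(-7) = -14)
M = -249
S(U) = (-249 + U)*(-14 + U) (S(U) = (U - 14)*(U - 249) = (-14 + U)*(-249 + U) = (-249 + U)*(-14 + U))
-7943/S((104 + 33)/(144 + m)) = -7943/(3486 + ((104 + 33)/(144 + 96))**2 - 263*(104 + 33)/(144 + 96)) = -7943/(3486 + (137/240)**2 - 36031/240) = -7943/(3486 + (137*(1/240))**2 - 36031/240) = -7943/(3486 + (137/240)**2 - 263*137/240) = -7943/(3486 + 18769/57600 - 36031/240) = -7943/192164929/57600 = -7943*57600/192164929 = -457516800/192164929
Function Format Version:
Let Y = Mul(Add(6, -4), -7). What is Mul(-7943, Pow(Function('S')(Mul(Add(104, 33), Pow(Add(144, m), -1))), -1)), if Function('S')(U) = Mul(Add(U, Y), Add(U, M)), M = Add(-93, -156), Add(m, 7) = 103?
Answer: Rational(-457516800, 192164929) ≈ -2.3809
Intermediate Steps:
m = 96 (m = Add(-7, 103) = 96)
Y = -14 (Y = Mul(2, -7) = -14)
M = -249
Function('S')(U) = Mul(Add(-249, U), Add(-14, U)) (Function('S')(U) = Mul(Add(U, -14), Add(U, -249)) = Mul(Add(-14, U), Add(-249, U)) = Mul(Add(-249, U), Add(-14, U)))
Mul(-7943, Pow(Function('S')(Mul(Add(104, 33), Pow(Add(144, m), -1))), -1)) = Mul(-7943, Pow(Add(3486, Pow(Mul(Add(104, 33), Pow(Add(144, 96), -1)), 2), Mul(-263, Mul(Add(104, 33), Pow(Add(144, 96), -1)))), -1)) = Mul(-7943, Pow(Add(3486, Pow(Mul(137, Pow(240, -1)), 2), Mul(-263, Mul(137, Pow(240, -1)))), -1)) = Mul(-7943, Pow(Add(3486, Pow(Mul(137, Rational(1, 240)), 2), Mul(-263, Mul(137, Rational(1, 240)))), -1)) = Mul(-7943, Pow(Add(3486, Pow(Rational(137, 240), 2), Mul(-263, Rational(137, 240))), -1)) = Mul(-7943, Pow(Add(3486, Rational(18769, 57600), Rational(-36031, 240)), -1)) = Mul(-7943, Pow(Rational(192164929, 57600), -1)) = Mul(-7943, Rational(57600, 192164929)) = Rational(-457516800, 192164929)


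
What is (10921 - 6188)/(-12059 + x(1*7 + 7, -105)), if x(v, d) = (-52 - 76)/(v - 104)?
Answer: -212985/542591 ≈ -0.39253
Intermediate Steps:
x(v, d) = -128/(-104 + v)
(10921 - 6188)/(-12059 + x(1*7 + 7, -105)) = (10921 - 6188)/(-12059 - 128/(-104 + (1*7 + 7))) = 4733/(-12059 - 128/(-104 + (7 + 7))) = 4733/(-12059 - 128/(-104 + 14)) = 4733/(-12059 - 128/(-90)) = 4733/(-12059 - 128*(-1/90)) = 4733/(-12059 + 64/45) = 4733/(-542591/45) = 4733*(-45/542591) = -212985/542591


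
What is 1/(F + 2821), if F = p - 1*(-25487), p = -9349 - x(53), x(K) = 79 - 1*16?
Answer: 1/18896 ≈ 5.2921e-5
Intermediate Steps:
x(K) = 63 (x(K) = 79 - 16 = 63)
p = -9412 (p = -9349 - 1*63 = -9349 - 63 = -9412)
F = 16075 (F = -9412 - 1*(-25487) = -9412 + 25487 = 16075)
1/(F + 2821) = 1/(16075 + 2821) = 1/18896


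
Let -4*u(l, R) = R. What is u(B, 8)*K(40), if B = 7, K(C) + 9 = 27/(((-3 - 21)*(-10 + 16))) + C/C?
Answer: 131/8 ≈ 16.375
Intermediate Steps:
K(C) = -131/16 (K(C) = -9 + (27/(((-3 - 21)*(-10 + 16))) + C/C) = -9 + (27/((-24*6)) + 1) = -9 + (27/(-144) + 1) = -9 + (27*(-1/144) + 1) = -9 + (-3/16 + 1) = -9 + 13/16 = -131/16)
u(l, R) = -R/4
u(B, 8)*K(40) = -¼*8*(-131/16) = -2*(-131/16) = 131/8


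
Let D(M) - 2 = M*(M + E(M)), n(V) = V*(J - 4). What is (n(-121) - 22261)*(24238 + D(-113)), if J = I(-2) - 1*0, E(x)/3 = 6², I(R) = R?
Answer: -534175675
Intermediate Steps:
E(x) = 108 (E(x) = 3*6² = 3*36 = 108)
J = -2 (J = -2 - 1*0 = -2 + 0 = -2)
n(V) = -6*V (n(V) = V*(-2 - 4) = V*(-6) = -6*V)
D(M) = 2 + M*(108 + M) (D(M) = 2 + M*(M + 108) = 2 + M*(108 + M))
(n(-121) - 22261)*(24238 + D(-113)) = (-6*(-121) - 22261)*(24238 + (2 + (-113)² + 108*(-113))) = (726 - 22261)*(24238 + (2 + 12769 - 12204)) = -21535*(24238 + 567) = -21535*24805 = -534175675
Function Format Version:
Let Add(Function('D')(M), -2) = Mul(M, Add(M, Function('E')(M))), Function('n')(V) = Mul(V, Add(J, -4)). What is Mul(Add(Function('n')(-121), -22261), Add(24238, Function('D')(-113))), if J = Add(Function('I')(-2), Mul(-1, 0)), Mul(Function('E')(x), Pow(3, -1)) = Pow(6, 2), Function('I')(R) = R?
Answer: -534175675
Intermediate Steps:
Function('E')(x) = 108 (Function('E')(x) = Mul(3, Pow(6, 2)) = Mul(3, 36) = 108)
J = -2 (J = Add(-2, Mul(-1, 0)) = Add(-2, 0) = -2)
Function('n')(V) = Mul(-6, V) (Function('n')(V) = Mul(V, Add(-2, -4)) = Mul(V, -6) = Mul(-6, V))
Function('D')(M) = Add(2, Mul(M, Add(108, M))) (Function('D')(M) = Add(2, Mul(M, Add(M, 108))) = Add(2, Mul(M, Add(108, M))))
Mul(Add(Function('n')(-121), -22261), Add(24238, Function('D')(-113))) = Mul(Add(Mul(-6, -121), -22261), Add(24238, Add(2, Pow(-113, 2), Mul(108, -113)))) = Mul(Add(726, -22261), Add(24238, Add(2, 12769, -12204))) = Mul(-21535, Add(24238, 567)) = Mul(-21535, 24805) = -534175675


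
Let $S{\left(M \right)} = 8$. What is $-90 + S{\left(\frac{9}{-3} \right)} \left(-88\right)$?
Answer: $-794$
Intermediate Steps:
$-90 + S{\left(\frac{9}{-3} \right)} \left(-88\right) = -90 + 8 \left(-88\right) = -90 - 704 = -794$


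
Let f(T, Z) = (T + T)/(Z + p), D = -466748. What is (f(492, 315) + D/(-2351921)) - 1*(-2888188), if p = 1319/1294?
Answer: 2777772011209277000/961768702609 ≈ 2.8882e+6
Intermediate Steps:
p = 1319/1294 (p = 1319*(1/1294) = 1319/1294 ≈ 1.0193)
f(T, Z) = 2*T/(1319/1294 + Z) (f(T, Z) = (T + T)/(Z + 1319/1294) = (2*T)/(1319/1294 + Z) = 2*T/(1319/1294 + Z))
(f(492, 315) + D/(-2351921)) - 1*(-2888188) = (2588*492/(1319 + 1294*315) - 466748/(-2351921)) - 1*(-2888188) = (2588*492/(1319 + 407610) - 466748*(-1/2351921)) + 2888188 = (2588*492/408929 + 466748/2351921) + 2888188 = (2588*492*(1/408929) + 466748/2351921) + 2888188 = (1273296/408929 + 466748/2351921) + 2888188 = 3185558394508/961768702609 + 2888188 = 2777772011209277000/961768702609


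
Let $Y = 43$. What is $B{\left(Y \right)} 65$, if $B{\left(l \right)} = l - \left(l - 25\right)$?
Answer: $1625$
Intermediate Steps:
$B{\left(l \right)} = 25$ ($B{\left(l \right)} = l - \left(-25 + l\right) = 25$)
$B{\left(Y \right)} 65 = 25 \cdot 65 = 1625$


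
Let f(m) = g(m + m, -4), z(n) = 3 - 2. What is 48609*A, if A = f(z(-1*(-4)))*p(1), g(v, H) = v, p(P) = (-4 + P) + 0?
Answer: -291654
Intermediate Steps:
p(P) = -4 + P
z(n) = 1
f(m) = 2*m (f(m) = m + m = 2*m)
A = -6 (A = (2*1)*(-4 + 1) = 2*(-3) = -6)
48609*A = 48609*(-6) = -291654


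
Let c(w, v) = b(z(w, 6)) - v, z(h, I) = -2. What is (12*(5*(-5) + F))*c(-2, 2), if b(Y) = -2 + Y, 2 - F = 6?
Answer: 2088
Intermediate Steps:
F = -4 (F = 2 - 1*6 = 2 - 6 = -4)
c(w, v) = -4 - v (c(w, v) = (-2 - 2) - v = -4 - v)
(12*(5*(-5) + F))*c(-2, 2) = (12*(5*(-5) - 4))*(-4 - 1*2) = (12*(-25 - 4))*(-4 - 2) = (12*(-29))*(-6) = -348*(-6) = 2088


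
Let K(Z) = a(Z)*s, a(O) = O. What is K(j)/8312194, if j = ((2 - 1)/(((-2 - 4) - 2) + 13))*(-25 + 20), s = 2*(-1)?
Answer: 1/4156097 ≈ 2.4061e-7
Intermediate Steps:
s = -2
j = -1 (j = (1/((-6 - 2) + 13))*(-5) = (1/(-8 + 13))*(-5) = (1/5)*(-5) = (1*(⅕))*(-5) = (⅕)*(-5) = -1)
K(Z) = -2*Z (K(Z) = Z*(-2) = -2*Z)
K(j)/8312194 = -2*(-1)/8312194 = 2*(1/8312194) = 1/4156097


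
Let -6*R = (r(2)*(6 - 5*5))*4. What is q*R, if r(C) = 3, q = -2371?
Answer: -90098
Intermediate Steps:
R = 38 (R = -3*(6 - 5*5)*4/6 = -3*(6 - 25)*4/6 = -3*(-19)*4/6 = -(-19)*4/2 = -⅙*(-228) = 38)
q*R = -2371*38 = -90098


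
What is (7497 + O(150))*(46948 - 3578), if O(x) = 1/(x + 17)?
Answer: 54299240000/167 ≈ 3.2515e+8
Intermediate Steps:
O(x) = 1/(17 + x)
(7497 + O(150))*(46948 - 3578) = (7497 + 1/(17 + 150))*(46948 - 3578) = (7497 + 1/167)*43370 = (1252000/167)*43370 = 54299240000/167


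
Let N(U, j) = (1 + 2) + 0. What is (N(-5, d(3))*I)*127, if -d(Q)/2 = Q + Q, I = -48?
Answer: -18288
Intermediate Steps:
d(Q) = -4*Q (d(Q) = -2*(Q + Q) = -4*Q)
N(U, j) = 3 (N(U, j) = 3 + 0 = 3)
(N(-5, d(3))*I)*127 = (3*(-48))*127 = -144*127 = -18288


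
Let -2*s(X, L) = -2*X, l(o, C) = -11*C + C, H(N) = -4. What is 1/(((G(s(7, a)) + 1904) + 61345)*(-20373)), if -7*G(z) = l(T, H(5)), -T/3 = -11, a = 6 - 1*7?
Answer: -7/9019188219 ≈ -7.7612e-10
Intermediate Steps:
a = -1 (a = 6 - 7 = -1)
T = 33 (T = -3*(-11) = 33)
l(o, C) = -10*C
s(X, L) = X (s(X, L) = -(-1)*X = X)
G(z) = -40/7 (G(z) = -(-10)*(-4)/7 = -1/7*40 = -40/7)
1/(((G(s(7, a)) + 1904) + 61345)*(-20373)) = 1/(((-40/7 + 1904) + 61345)*(-20373)) = -1/20373/(13288/7 + 61345) = -1/20373/(442703/7) = (7/442703)*(-1/20373) = -7/9019188219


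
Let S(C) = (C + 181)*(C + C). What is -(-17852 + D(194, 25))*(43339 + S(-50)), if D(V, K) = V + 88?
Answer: 531299230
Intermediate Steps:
D(V, K) = 88 + V
S(C) = 2*C*(181 + C) (S(C) = (181 + C)*(2*C) = 2*C*(181 + C))
-(-17852 + D(194, 25))*(43339 + S(-50)) = -(-17852 + (88 + 194))*(43339 + 2*(-50)*(181 - 50)) = -(-17852 + 282)*(43339 + 2*(-50)*131) = -(-17570)*(43339 - 13100) = -(-17570)*30239 = -1*(-531299230) = 531299230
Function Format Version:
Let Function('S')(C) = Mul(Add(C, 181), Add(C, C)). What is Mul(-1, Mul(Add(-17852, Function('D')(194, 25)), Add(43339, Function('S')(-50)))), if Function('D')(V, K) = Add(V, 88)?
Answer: 531299230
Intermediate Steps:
Function('D')(V, K) = Add(88, V)
Function('S')(C) = Mul(2, C, Add(181, C)) (Function('S')(C) = Mul(Add(181, C), Mul(2, C)) = Mul(2, C, Add(181, C)))
Mul(-1, Mul(Add(-17852, Function('D')(194, 25)), Add(43339, Function('S')(-50)))) = Mul(-1, Mul(Add(-17852, Add(88, 194)), Add(43339, Mul(2, -50, Add(181, -50))))) = Mul(-1, Mul(Add(-17852, 282), Add(43339, Mul(2, -50, 131)))) = Mul(-1, Mul(-17570, Add(43339, -13100))) = Mul(-1, Mul(-17570, 30239)) = Mul(-1, -531299230) = 531299230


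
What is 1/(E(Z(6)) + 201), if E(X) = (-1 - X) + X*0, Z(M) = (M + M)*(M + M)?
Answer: 1/56 ≈ 0.017857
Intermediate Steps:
Z(M) = 4*M² (Z(M) = (2*M)*(2*M) = 4*M²)
E(X) = -1 - X (E(X) = (-1 - X) + 0 = -1 - X)
1/(E(Z(6)) + 201) = 1/((-1 - 4*6²) + 201) = 1/((-1 - 4*36) + 201) = 1/((-1 - 1*144) + 201) = 1/((-1 - 144) + 201) = 1/(-145 + 201) = 1/56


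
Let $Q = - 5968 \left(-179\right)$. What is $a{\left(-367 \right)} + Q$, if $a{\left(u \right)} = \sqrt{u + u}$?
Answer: $1068272 + i \sqrt{734} \approx 1.0683 \cdot 10^{6} + 27.092 i$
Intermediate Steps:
$Q = 1068272$ ($Q = \left(-1\right) \left(-1068272\right) = 1068272$)
$a{\left(u \right)} = \sqrt{2} \sqrt{u}$ ($a{\left(u \right)} = \sqrt{2 u} = \sqrt{2} \sqrt{u}$)
$a{\left(-367 \right)} + Q = \sqrt{2} \sqrt{-367} + 1068272 = \sqrt{2} i \sqrt{367} + 1068272 = i \sqrt{734} + 1068272 = 1068272 + i \sqrt{734}$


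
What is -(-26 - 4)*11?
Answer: 330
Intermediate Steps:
-(-26 - 4)*11 = -(-30)*11 = -1*(-330) = 330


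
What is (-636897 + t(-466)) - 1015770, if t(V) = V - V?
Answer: -1652667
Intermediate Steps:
t(V) = 0
(-636897 + t(-466)) - 1015770 = (-636897 + 0) - 1015770 = -636897 - 1015770 = -1652667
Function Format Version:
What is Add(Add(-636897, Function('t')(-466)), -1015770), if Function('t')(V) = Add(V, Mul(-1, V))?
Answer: -1652667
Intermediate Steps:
Function('t')(V) = 0
Add(Add(-636897, Function('t')(-466)), -1015770) = Add(Add(-636897, 0), -1015770) = Add(-636897, -1015770) = -1652667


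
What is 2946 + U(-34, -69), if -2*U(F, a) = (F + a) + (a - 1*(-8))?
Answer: 3028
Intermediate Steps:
U(F, a) = -4 - a - F/2 (U(F, a) = -((F + a) + (a - 1*(-8)))/2 = -((F + a) + (a + 8))/2 = -((F + a) + (8 + a))/2 = -(8 + F + 2*a)/2 = -4 - a - F/2)
2946 + U(-34, -69) = 2946 + (-4 - 1*(-69) - ½*(-34)) = 2946 + (-4 + 69 + 17) = 2946 + 82 = 3028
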